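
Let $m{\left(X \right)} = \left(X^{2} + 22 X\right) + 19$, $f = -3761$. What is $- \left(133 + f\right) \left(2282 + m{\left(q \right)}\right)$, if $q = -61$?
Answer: $16979040$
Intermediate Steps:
$m{\left(X \right)} = 19 + X^{2} + 22 X$
$- \left(133 + f\right) \left(2282 + m{\left(q \right)}\right) = - \left(133 - 3761\right) \left(2282 + \left(19 + \left(-61\right)^{2} + 22 \left(-61\right)\right)\right) = - \left(-3628\right) \left(2282 + \left(19 + 3721 - 1342\right)\right) = - \left(-3628\right) \left(2282 + 2398\right) = - \left(-3628\right) 4680 = \left(-1\right) \left(-16979040\right) = 16979040$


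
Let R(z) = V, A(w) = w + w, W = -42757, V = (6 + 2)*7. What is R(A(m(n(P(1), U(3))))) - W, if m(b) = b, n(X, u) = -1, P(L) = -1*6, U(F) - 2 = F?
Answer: 42813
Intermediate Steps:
U(F) = 2 + F
V = 56 (V = 8*7 = 56)
P(L) = -6
A(w) = 2*w
R(z) = 56
R(A(m(n(P(1), U(3))))) - W = 56 - 1*(-42757) = 56 + 42757 = 42813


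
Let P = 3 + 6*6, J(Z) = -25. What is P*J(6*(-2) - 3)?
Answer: -975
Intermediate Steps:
P = 39 (P = 3 + 36 = 39)
P*J(6*(-2) - 3) = 39*(-25) = -975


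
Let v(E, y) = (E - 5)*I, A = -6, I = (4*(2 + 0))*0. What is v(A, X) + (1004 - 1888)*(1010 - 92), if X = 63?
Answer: -811512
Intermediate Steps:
I = 0 (I = (4*2)*0 = 8*0 = 0)
v(E, y) = 0 (v(E, y) = (E - 5)*0 = (-5 + E)*0 = 0)
v(A, X) + (1004 - 1888)*(1010 - 92) = 0 + (1004 - 1888)*(1010 - 92) = 0 - 884*918 = 0 - 811512 = -811512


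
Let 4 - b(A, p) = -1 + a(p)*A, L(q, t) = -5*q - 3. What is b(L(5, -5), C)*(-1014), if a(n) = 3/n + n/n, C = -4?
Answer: -12168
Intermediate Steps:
a(n) = 1 + 3/n (a(n) = 3/n + 1 = 1 + 3/n)
L(q, t) = -3 - 5*q
b(A, p) = 5 - A*(3 + p)/p (b(A, p) = 4 - (-1 + ((3 + p)/p)*A) = 4 - (-1 + A*(3 + p)/p) = 4 + (1 - A*(3 + p)/p) = 5 - A*(3 + p)/p)
b(L(5, -5), C)*(-1014) = (5 - (-3 - 5*5) - 3*(-3 - 5*5)/(-4))*(-1014) = (5 - (-3 - 25) - 3*(-3 - 25)*(-1/4))*(-1014) = (5 - 1*(-28) - 3*(-28)*(-1/4))*(-1014) = (5 + 28 - 21)*(-1014) = 12*(-1014) = -12168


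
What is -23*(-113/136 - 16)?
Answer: 52647/136 ≈ 387.11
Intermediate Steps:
-23*(-113/136 - 16) = -23*(-2289/136) = 52647/136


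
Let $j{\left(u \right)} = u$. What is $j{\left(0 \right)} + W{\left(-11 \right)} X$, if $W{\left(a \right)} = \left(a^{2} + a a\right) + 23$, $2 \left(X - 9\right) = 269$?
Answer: $\frac{76055}{2} \approx 38028.0$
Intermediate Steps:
$X = \frac{287}{2}$ ($X = 9 + \frac{1}{2} \cdot 269 = 9 + \frac{269}{2} = \frac{287}{2} \approx 143.5$)
$W{\left(a \right)} = 23 + 2 a^{2}$ ($W{\left(a \right)} = \left(a^{2} + a^{2}\right) + 23 = 2 a^{2} + 23 = 23 + 2 a^{2}$)
$j{\left(0 \right)} + W{\left(-11 \right)} X = 0 + \left(23 + 2 \left(-11\right)^{2}\right) \frac{287}{2} = 0 + \left(23 + 2 \cdot 121\right) \frac{287}{2} = 0 + \left(23 + 242\right) \frac{287}{2} = 0 + 265 \cdot \frac{287}{2} = 0 + \frac{76055}{2} = \frac{76055}{2}$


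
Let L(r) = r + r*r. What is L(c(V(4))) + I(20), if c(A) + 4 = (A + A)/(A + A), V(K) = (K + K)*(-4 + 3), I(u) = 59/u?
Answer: 179/20 ≈ 8.9500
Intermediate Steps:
V(K) = -2*K (V(K) = (2*K)*(-1) = -2*K)
c(A) = -3 (c(A) = -4 + (A + A)/(A + A) = -4 + (2*A)/((2*A)) = -4 + (2*A)*(1/(2*A)) = -4 + 1 = -3)
L(r) = r + r**2
L(c(V(4))) + I(20) = -3*(1 - 3) + 59/20 = -3*(-2) + 59*(1/20) = 6 + 59/20 = 179/20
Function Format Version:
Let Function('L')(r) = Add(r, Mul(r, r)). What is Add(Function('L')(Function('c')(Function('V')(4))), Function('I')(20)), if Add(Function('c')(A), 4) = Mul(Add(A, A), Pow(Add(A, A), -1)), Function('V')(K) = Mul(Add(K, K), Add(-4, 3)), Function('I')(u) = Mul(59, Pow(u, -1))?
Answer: Rational(179, 20) ≈ 8.9500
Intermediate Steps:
Function('V')(K) = Mul(-2, K) (Function('V')(K) = Mul(Mul(2, K), -1) = Mul(-2, K))
Function('c')(A) = -3 (Function('c')(A) = Add(-4, Mul(Add(A, A), Pow(Add(A, A), -1))) = Add(-4, Mul(Mul(2, A), Pow(Mul(2, A), -1))) = Add(-4, Mul(Mul(2, A), Mul(Rational(1, 2), Pow(A, -1)))) = Add(-4, 1) = -3)
Function('L')(r) = Add(r, Pow(r, 2))
Add(Function('L')(Function('c')(Function('V')(4))), Function('I')(20)) = Add(Mul(-3, Add(1, -3)), Mul(59, Pow(20, -1))) = Add(Mul(-3, -2), Mul(59, Rational(1, 20))) = Add(6, Rational(59, 20)) = Rational(179, 20)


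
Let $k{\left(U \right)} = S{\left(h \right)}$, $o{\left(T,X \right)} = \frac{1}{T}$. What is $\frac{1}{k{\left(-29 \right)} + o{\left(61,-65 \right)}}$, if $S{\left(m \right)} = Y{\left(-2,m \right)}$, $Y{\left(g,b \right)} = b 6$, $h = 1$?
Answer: $\frac{61}{367} \approx 0.16621$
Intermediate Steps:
$Y{\left(g,b \right)} = 6 b$
$S{\left(m \right)} = 6 m$
$k{\left(U \right)} = 6$ ($k{\left(U \right)} = 6 \cdot 1 = 6$)
$\frac{1}{k{\left(-29 \right)} + o{\left(61,-65 \right)}} = \frac{1}{6 + \frac{1}{61}} = \frac{1}{\frac{367}{61}} = \frac{61}{367}$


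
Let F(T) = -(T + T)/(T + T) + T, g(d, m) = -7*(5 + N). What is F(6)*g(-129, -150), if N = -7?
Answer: 70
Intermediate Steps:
g(d, m) = 14 (g(d, m) = -7*(5 - 7) = -7*(-2) = 14)
F(T) = -1 + T (F(T) = -2*T/(2*T) + T = -2*T*1/(2*T) + T = -1*1 + T = -1 + T)
F(6)*g(-129, -150) = (-1 + 6)*14 = 5*14 = 70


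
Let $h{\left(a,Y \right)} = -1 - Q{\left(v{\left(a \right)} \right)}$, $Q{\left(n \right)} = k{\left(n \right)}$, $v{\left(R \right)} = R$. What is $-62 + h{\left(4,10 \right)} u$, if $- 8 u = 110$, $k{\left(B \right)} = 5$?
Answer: $\frac{41}{2} \approx 20.5$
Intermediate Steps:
$u = - \frac{55}{4}$ ($u = \left(- \frac{1}{8}\right) 110 = - \frac{55}{4} \approx -13.75$)
$Q{\left(n \right)} = 5$
$h{\left(a,Y \right)} = -6$ ($h{\left(a,Y \right)} = -1 - 5 = -6$)
$-62 + h{\left(4,10 \right)} u = -62 - - \frac{165}{2} = -62 + \frac{165}{2} = \frac{41}{2}$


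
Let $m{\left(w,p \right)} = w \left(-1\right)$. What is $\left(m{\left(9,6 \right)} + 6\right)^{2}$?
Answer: $9$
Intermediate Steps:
$m{\left(w,p \right)} = - w$
$\left(m{\left(9,6 \right)} + 6\right)^{2} = \left(\left(-1\right) 9 + 6\right)^{2} = \left(-9 + 6\right)^{2} = \left(-3\right)^{2} = 9$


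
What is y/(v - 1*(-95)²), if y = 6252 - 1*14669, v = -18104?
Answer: 8417/27129 ≈ 0.31026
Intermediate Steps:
y = -8417 (y = 6252 - 14669 = -8417)
y/(v - 1*(-95)²) = -8417/(-18104 - 1*(-95)²) = -8417/(-18104 - 1*9025) = -8417/(-18104 - 9025) = -8417/(-27129) = -8417*(-1/27129) = 8417/27129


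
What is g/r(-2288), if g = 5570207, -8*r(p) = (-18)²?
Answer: -11140414/81 ≈ -1.3754e+5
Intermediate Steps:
r(p) = -81/2 (r(p) = -⅛*(-18)² = -⅛*324 = -81/2)
g/r(-2288) = 5570207/(-81/2) = 5570207*(-2/81) = -11140414/81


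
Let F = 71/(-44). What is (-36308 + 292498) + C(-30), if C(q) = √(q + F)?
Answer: 256190 + I*√15301/22 ≈ 2.5619e+5 + 5.6226*I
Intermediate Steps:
F = -71/44 (F = 71*(-1/44) = -71/44 ≈ -1.6136)
C(q) = √(-71/44 + q) (C(q) = √(q - 71/44) = √(-71/44 + q))
(-36308 + 292498) + C(-30) = (-36308 + 292498) + √(-781 + 484*(-30))/22 = 256190 + √(-781 - 14520)/22 = 256190 + √(-15301)/22 = 256190 + (I*√15301)/22 = 256190 + I*√15301/22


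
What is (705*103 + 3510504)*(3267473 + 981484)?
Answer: 15224518556883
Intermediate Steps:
(705*103 + 3510504)*(3267473 + 981484) = (72615 + 3510504)*4248957 = 3583119*4248957 = 15224518556883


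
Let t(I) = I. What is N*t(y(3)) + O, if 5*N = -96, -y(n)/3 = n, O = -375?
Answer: -1011/5 ≈ -202.20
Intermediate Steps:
y(n) = -3*n
N = -96/5 (N = (⅕)*(-96) = -96/5 ≈ -19.200)
N*t(y(3)) + O = -(-288)*3/5 - 375 = -96/5*(-9) - 375 = 864/5 - 375 = -1011/5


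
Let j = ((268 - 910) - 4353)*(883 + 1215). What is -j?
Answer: 10479510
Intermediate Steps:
j = -10479510 (j = (-642 - 4353)*2098 = -4995*2098 = -10479510)
-j = -1*(-10479510) = 10479510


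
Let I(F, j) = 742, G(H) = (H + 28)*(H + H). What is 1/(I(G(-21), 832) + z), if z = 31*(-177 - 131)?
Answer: -1/8806 ≈ -0.00011356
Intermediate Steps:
G(H) = 2*H*(28 + H) (G(H) = (28 + H)*(2*H) = 2*H*(28 + H))
z = -9548 (z = 31*(-308) = -9548)
1/(I(G(-21), 832) + z) = 1/(742 - 9548) = 1/(-8806) = -1/8806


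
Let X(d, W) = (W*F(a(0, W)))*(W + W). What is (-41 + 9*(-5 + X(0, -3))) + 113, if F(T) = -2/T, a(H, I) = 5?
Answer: -189/5 ≈ -37.800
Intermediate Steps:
X(d, W) = -4*W²/5 (X(d, W) = (W*(-2/5))*(W + W) = (W*(-2*⅕))*(2*W) = (W*(-⅖))*(2*W) = (-2*W/5)*(2*W) = -4*W²/5)
(-41 + 9*(-5 + X(0, -3))) + 113 = (-41 + 9*(-5 - ⅘*(-3)²)) + 113 = (-41 + 9*(-5 - ⅘*9)) + 113 = (-41 + 9*(-5 - 36/5)) + 113 = (-41 + 9*(-61/5)) + 113 = (-41 - 549/5) + 113 = -754/5 + 113 = -189/5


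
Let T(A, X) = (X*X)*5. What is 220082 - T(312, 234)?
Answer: -53698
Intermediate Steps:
T(A, X) = 5*X**2 (T(A, X) = X**2*5 = 5*X**2)
220082 - T(312, 234) = 220082 - 5*234**2 = 220082 - 5*54756 = 220082 - 1*273780 = 220082 - 273780 = -53698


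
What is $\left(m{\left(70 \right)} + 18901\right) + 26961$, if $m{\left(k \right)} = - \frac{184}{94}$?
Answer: $\frac{2155422}{47} \approx 45860.0$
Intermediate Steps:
$m{\left(k \right)} = - \frac{92}{47}$ ($m{\left(k \right)} = \left(-184\right) \frac{1}{94} = - \frac{92}{47}$)
$\left(m{\left(70 \right)} + 18901\right) + 26961 = \left(- \frac{92}{47} + 18901\right) + 26961 = \frac{888255}{47} + 26961 = \frac{2155422}{47}$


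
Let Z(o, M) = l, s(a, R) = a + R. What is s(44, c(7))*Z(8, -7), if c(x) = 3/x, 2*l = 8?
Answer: 1244/7 ≈ 177.71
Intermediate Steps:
l = 4 (l = (1/2)*8 = 4)
s(a, R) = R + a
Z(o, M) = 4
s(44, c(7))*Z(8, -7) = (3/7 + 44)*4 = (311/7)*4 = 1244/7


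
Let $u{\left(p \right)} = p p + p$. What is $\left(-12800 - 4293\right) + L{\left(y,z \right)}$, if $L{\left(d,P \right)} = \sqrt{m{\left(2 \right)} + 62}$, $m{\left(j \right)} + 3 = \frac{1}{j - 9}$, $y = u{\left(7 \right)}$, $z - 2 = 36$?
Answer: $-17093 + \frac{2 \sqrt{721}}{7} \approx -17085.0$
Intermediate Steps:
$z = 38$ ($z = 2 + 36 = 38$)
$u{\left(p \right)} = p + p^{2}$ ($u{\left(p \right)} = p^{2} + p = p + p^{2}$)
$y = 56$ ($y = 7 \left(1 + 7\right) = 7 \cdot 8 = 56$)
$m{\left(j \right)} = -3 + \frac{1}{-9 + j}$ ($m{\left(j \right)} = -3 + \frac{1}{j - 9} = -3 + \frac{1}{-9 + j}$)
$L{\left(d,P \right)} = \frac{2 \sqrt{721}}{7}$ ($L{\left(d,P \right)} = \sqrt{\frac{28 - 6}{-9 + 2} + 62} = \sqrt{\frac{28 - 6}{-7} + 62} = \sqrt{\left(- \frac{1}{7}\right) 22 + 62} = \sqrt{- \frac{22}{7} + 62} = \sqrt{\frac{412}{7}} = \frac{2 \sqrt{721}}{7}$)
$\left(-12800 - 4293\right) + L{\left(y,z \right)} = \left(-12800 - 4293\right) + \frac{2 \sqrt{721}}{7} = -17093 + \frac{2 \sqrt{721}}{7}$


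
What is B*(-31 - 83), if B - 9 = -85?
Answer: 8664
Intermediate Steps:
B = -76 (B = 9 - 85 = -76)
B*(-31 - 83) = -76*(-31 - 83) = -76*(-114) = 8664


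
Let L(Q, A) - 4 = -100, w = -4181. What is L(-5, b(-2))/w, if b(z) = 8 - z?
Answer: 96/4181 ≈ 0.022961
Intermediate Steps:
L(Q, A) = -96 (L(Q, A) = 4 - 100 = -96)
L(-5, b(-2))/w = -96/(-4181) = -96*(-1/4181) = 96/4181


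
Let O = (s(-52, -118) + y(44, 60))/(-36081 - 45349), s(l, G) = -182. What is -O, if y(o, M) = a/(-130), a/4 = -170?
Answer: -1149/529295 ≈ -0.0021708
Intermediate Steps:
a = -680 (a = 4*(-170) = -680)
y(o, M) = 68/13 (y(o, M) = -680/(-130) = -680*(-1/130) = 68/13)
O = 1149/529295 (O = (-182 + 68/13)/(-36081 - 45349) = -2298/13/(-81430) = -2298/13*(-1/81430) = 1149/529295 ≈ 0.0021708)
-O = -1*1149/529295 = -1149/529295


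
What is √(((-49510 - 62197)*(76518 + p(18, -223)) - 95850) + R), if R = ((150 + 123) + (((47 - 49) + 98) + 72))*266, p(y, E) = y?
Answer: 6*I*√237488486 ≈ 92464.0*I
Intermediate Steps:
R = 117306 (R = (273 + ((-2 + 98) + 72))*266 = (273 + (96 + 72))*266 = (273 + 168)*266 = 441*266 = 117306)
√(((-49510 - 62197)*(76518 + p(18, -223)) - 95850) + R) = √(((-49510 - 62197)*(76518 + 18) - 95850) + 117306) = √((-111707*76536 - 95850) + 117306) = √((-8549606952 - 95850) + 117306) = √(-8549702802 + 117306) = √(-8549585496) = 6*I*√237488486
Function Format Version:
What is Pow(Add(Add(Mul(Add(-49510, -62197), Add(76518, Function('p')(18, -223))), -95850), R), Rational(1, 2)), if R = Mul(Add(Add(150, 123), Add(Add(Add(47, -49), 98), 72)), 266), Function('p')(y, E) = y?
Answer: Mul(6, I, Pow(237488486, Rational(1, 2))) ≈ Mul(92464., I)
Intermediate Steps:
R = 117306 (R = Mul(Add(273, Add(Add(-2, 98), 72)), 266) = Mul(Add(273, Add(96, 72)), 266) = Mul(Add(273, 168), 266) = Mul(441, 266) = 117306)
Pow(Add(Add(Mul(Add(-49510, -62197), Add(76518, Function('p')(18, -223))), -95850), R), Rational(1, 2)) = Pow(Add(Add(Mul(Add(-49510, -62197), Add(76518, 18)), -95850), 117306), Rational(1, 2)) = Pow(Add(Add(Mul(-111707, 76536), -95850), 117306), Rational(1, 2)) = Pow(Add(Add(-8549606952, -95850), 117306), Rational(1, 2)) = Pow(Add(-8549702802, 117306), Rational(1, 2)) = Pow(-8549585496, Rational(1, 2)) = Mul(6, I, Pow(237488486, Rational(1, 2)))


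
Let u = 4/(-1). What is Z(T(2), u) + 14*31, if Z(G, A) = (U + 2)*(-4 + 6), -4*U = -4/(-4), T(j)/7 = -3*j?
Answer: 875/2 ≈ 437.50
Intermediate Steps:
T(j) = -21*j (T(j) = 7*(-3*j) = -21*j)
u = -4 (u = 4*(-1) = -4)
U = -1/4 (U = -(-1)/(-4) = -(-1)*(-1)/4 = -1/4*1 = -1/4 ≈ -0.25000)
Z(G, A) = 7/2 (Z(G, A) = (-1/4 + 2)*(-4 + 6) = (7/4)*2 = 7/2)
Z(T(2), u) + 14*31 = 7/2 + 14*31 = 7/2 + 434 = 875/2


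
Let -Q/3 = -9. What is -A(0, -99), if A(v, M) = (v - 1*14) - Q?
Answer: 41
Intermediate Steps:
Q = 27 (Q = -3*(-9) = 27)
A(v, M) = -41 + v (A(v, M) = (v - 1*14) - 1*27 = (v - 14) - 27 = (-14 + v) - 27 = -41 + v)
-A(0, -99) = -(-41 + 0) = -1*(-41) = 41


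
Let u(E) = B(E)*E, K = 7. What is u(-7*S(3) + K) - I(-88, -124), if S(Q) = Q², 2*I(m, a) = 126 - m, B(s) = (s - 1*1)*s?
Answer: -178859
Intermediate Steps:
B(s) = s*(-1 + s) (B(s) = (s - 1)*s = (-1 + s)*s = s*(-1 + s))
I(m, a) = 63 - m/2 (I(m, a) = (126 - m)/2 = 63 - m/2)
u(E) = E²*(-1 + E) (u(E) = (E*(-1 + E))*E = E²*(-1 + E))
u(-7*S(3) + K) - I(-88, -124) = (-7*3² + 7)²*(-1 + (-7*3² + 7)) - (63 - ½*(-88)) = (-7*9 + 7)²*(-1 + (-7*9 + 7)) - (63 + 44) = (-63 + 7)²*(-1 + (-63 + 7)) - 1*107 = (-56)²*(-1 - 56) - 107 = 3136*(-57) - 107 = -178752 - 107 = -178859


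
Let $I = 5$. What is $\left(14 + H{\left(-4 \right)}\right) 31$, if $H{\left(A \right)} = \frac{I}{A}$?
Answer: $\frac{1581}{4} \approx 395.25$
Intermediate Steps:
$H{\left(A \right)} = \frac{5}{A}$
$\left(14 + H{\left(-4 \right)}\right) 31 = \left(14 + \frac{5}{-4}\right) 31 = \left(14 + 5 \left(- \frac{1}{4}\right)\right) 31 = \left(14 - \frac{5}{4}\right) 31 = \frac{51}{4} \cdot 31 = \frac{1581}{4}$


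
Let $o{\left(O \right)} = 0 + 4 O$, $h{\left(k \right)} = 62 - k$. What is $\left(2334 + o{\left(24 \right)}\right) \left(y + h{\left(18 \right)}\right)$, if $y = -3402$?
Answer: $-8159940$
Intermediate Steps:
$o{\left(O \right)} = 4 O$
$\left(2334 + o{\left(24 \right)}\right) \left(y + h{\left(18 \right)}\right) = \left(2334 + 4 \cdot 24\right) \left(-3402 + \left(62 - 18\right)\right) = \left(2334 + 96\right) \left(-3402 + \left(62 - 18\right)\right) = 2430 \left(-3402 + 44\right) = 2430 \left(-3358\right) = -8159940$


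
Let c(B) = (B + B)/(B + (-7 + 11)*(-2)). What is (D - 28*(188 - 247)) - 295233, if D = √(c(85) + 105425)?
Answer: -293581 + √625077915/77 ≈ -2.9326e+5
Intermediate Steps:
c(B) = 2*B/(-8 + B) (c(B) = (2*B)/(B + 4*(-2)) = (2*B)/(B - 8) = (2*B)/(-8 + B) = 2*B/(-8 + B))
D = √625077915/77 (D = √(2*85/(-8 + 85) + 105425) = √(2*85/77 + 105425) = √(2*85*(1/77) + 105425) = √(170/77 + 105425) = √(8117895/77) = √625077915/77 ≈ 324.70)
(D - 28*(188 - 247)) - 295233 = (√625077915/77 - 28*(188 - 247)) - 295233 = (√625077915/77 - 28*(-59)) - 295233 = (√625077915/77 + 1652) - 295233 = (1652 + √625077915/77) - 295233 = -293581 + √625077915/77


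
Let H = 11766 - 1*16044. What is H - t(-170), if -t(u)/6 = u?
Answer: -5298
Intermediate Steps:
t(u) = -6*u
H = -4278 (H = 11766 - 16044 = -4278)
H - t(-170) = -4278 - (-6)*(-170) = -4278 - 1*1020 = -4278 - 1020 = -5298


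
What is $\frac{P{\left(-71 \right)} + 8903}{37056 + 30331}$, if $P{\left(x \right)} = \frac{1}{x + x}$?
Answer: $\frac{1264225}{9568954} \approx 0.13212$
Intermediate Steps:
$P{\left(x \right)} = \frac{1}{2 x}$
$\frac{P{\left(-71 \right)} + 8903}{37056 + 30331} = \frac{\frac{1}{2 \left(-71\right)} + 8903}{37056 + 30331} = \frac{\frac{1}{2} \left(- \frac{1}{71}\right) + 8903}{67387} = \left(- \frac{1}{142} + 8903\right) \frac{1}{67387} = \frac{1264225}{142} \cdot \frac{1}{67387} = \frac{1264225}{9568954}$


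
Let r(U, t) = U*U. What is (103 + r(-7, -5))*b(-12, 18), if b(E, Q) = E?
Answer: -1824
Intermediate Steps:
r(U, t) = U**2
(103 + r(-7, -5))*b(-12, 18) = (103 + (-7)**2)*(-12) = (103 + 49)*(-12) = 152*(-12) = -1824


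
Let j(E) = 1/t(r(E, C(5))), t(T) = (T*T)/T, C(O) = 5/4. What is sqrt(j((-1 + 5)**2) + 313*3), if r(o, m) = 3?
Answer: sqrt(8454)/3 ≈ 30.649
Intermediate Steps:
C(O) = 5/4 (C(O) = 5*(1/4) = 5/4)
t(T) = T (t(T) = T**2/T = T)
j(E) = 1/3
sqrt(j((-1 + 5)**2) + 313*3) = sqrt(1/3 + 313*3) = sqrt(1/3 + 939) = sqrt(2818/3) = sqrt(8454)/3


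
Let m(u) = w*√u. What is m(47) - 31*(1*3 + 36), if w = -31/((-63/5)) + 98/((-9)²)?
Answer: -1209 + 2081*√47/567 ≈ -1183.8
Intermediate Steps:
w = 2081/567 (w = -31/((-63*⅕)) + 98/81 = -31/(-63/5) + 98*(1/81) = -31*(-5/63) + 98/81 = 155/63 + 98/81 = 2081/567 ≈ 3.6702)
m(u) = 2081*√u/567
m(47) - 31*(1*3 + 36) = 2081*√47/567 - 31*(1*3 + 36) = 2081*√47/567 - 31*(3 + 36) = 2081*√47/567 - 31*39 = 2081*√47/567 - 1*1209 = 2081*√47/567 - 1209 = -1209 + 2081*√47/567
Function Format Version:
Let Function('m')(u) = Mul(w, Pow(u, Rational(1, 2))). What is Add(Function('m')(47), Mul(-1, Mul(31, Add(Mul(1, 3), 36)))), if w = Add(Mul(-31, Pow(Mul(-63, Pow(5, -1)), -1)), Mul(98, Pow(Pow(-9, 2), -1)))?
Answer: Add(-1209, Mul(Rational(2081, 567), Pow(47, Rational(1, 2)))) ≈ -1183.8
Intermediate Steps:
w = Rational(2081, 567) (w = Add(Mul(-31, Pow(Mul(-63, Rational(1, 5)), -1)), Mul(98, Pow(81, -1))) = Add(Mul(-31, Pow(Rational(-63, 5), -1)), Mul(98, Rational(1, 81))) = Add(Mul(-31, Rational(-5, 63)), Rational(98, 81)) = Add(Rational(155, 63), Rational(98, 81)) = Rational(2081, 567) ≈ 3.6702)
Function('m')(u) = Mul(Rational(2081, 567), Pow(u, Rational(1, 2)))
Add(Function('m')(47), Mul(-1, Mul(31, Add(Mul(1, 3), 36)))) = Add(Mul(Rational(2081, 567), Pow(47, Rational(1, 2))), Mul(-1, Mul(31, Add(Mul(1, 3), 36)))) = Add(Mul(Rational(2081, 567), Pow(47, Rational(1, 2))), Mul(-1, Mul(31, Add(3, 36)))) = Add(Mul(Rational(2081, 567), Pow(47, Rational(1, 2))), Mul(-1, Mul(31, 39))) = Add(Mul(Rational(2081, 567), Pow(47, Rational(1, 2))), Mul(-1, 1209)) = Add(Mul(Rational(2081, 567), Pow(47, Rational(1, 2))), -1209) = Add(-1209, Mul(Rational(2081, 567), Pow(47, Rational(1, 2))))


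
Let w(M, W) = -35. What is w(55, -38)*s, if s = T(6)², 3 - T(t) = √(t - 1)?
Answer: -490 + 210*√5 ≈ -20.426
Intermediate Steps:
T(t) = 3 - √(-1 + t) (T(t) = 3 - √(t - 1) = 3 - √(-1 + t))
s = (3 - √5)² (s = (3 - √(-1 + 6))² = (3 - √5)² ≈ 0.58359)
w(55, -38)*s = -35*(3 - √5)²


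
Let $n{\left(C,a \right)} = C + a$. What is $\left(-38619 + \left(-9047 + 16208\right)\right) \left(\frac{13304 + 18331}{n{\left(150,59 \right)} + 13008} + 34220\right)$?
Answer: $- \frac{14228999982750}{13217} \approx -1.0766 \cdot 10^{9}$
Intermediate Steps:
$\left(-38619 + \left(-9047 + 16208\right)\right) \left(\frac{13304 + 18331}{n{\left(150,59 \right)} + 13008} + 34220\right) = \left(-38619 + \left(-9047 + 16208\right)\right) \left(\frac{13304 + 18331}{\left(150 + 59\right) + 13008} + 34220\right) = \left(-38619 + 7161\right) \left(\frac{31635}{209 + 13008} + 34220\right) = - 31458 \left(\frac{31635}{13217} + 34220\right) = \left(-31458\right) \frac{452317375}{13217} = - \frac{14228999982750}{13217}$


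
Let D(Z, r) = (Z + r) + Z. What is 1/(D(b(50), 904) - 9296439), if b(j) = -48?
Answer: -1/9295631 ≈ -1.0758e-7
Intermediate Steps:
D(Z, r) = r + 2*Z
1/(D(b(50), 904) - 9296439) = 1/((904 + 2*(-48)) - 9296439) = 1/((904 - 96) - 9296439) = 1/(808 - 9296439) = 1/(-9295631) = -1/9295631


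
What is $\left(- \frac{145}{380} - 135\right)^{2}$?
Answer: $\frac{105863521}{5776} \approx 18328.0$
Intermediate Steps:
$\left(- \frac{145}{380} - 135\right)^{2} = \left(\left(-145\right) \frac{1}{380} - 135\right)^{2} = \left(- \frac{29}{76} - 135\right)^{2} = \left(- \frac{10289}{76}\right)^{2} = \frac{105863521}{5776}$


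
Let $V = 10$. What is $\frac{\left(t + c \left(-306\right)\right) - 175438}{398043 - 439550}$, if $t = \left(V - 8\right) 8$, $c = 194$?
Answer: $\frac{234786}{41507} \approx 5.6565$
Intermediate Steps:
$t = 16$ ($t = \left(10 - 8\right) 8 = 2 \cdot 8 = 16$)
$\frac{\left(t + c \left(-306\right)\right) - 175438}{398043 - 439550} = \frac{\left(16 + 194 \left(-306\right)\right) - 175438}{398043 - 439550} = \frac{\left(16 - 59364\right) - 175438}{-41507} = \left(-59348 - 175438\right) \left(- \frac{1}{41507}\right) = \left(-234786\right) \left(- \frac{1}{41507}\right) = \frac{234786}{41507}$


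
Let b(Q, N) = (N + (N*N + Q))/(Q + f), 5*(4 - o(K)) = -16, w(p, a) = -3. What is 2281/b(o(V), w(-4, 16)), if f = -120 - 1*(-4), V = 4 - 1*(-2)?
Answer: -620432/33 ≈ -18801.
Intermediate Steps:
V = 6 (V = 4 + 2 = 6)
o(K) = 36/5 (o(K) = 4 - ⅕*(-16) = 4 + 16/5 = 36/5)
f = -116 (f = -120 + 4 = -116)
b(Q, N) = (N + Q + N²)/(-116 + Q) (b(Q, N) = (N + (N*N + Q))/(Q - 116) = (N + (N² + Q))/(-116 + Q) = (N + (Q + N²))/(-116 + Q) = (N + Q + N²)/(-116 + Q))
2281/b(o(V), w(-4, 16)) = 2281/(((-3 + 36/5 + (-3)²)/(-116 + 36/5))) = 2281/(((-3 + 36/5 + 9)/(-544/5))) = 2281/((-5/544*66/5)) = 2281/(-33/272) = 2281*(-272/33) = -620432/33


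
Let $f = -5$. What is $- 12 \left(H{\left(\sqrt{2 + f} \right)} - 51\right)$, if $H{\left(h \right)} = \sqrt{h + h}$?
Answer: $612 - 12 \sqrt[4]{3} \left(1 + i\right) \approx 596.21 - 15.793 i$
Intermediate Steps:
$H{\left(h \right)} = \sqrt{2} \sqrt{h}$ ($H{\left(h \right)} = \sqrt{2 h} = \sqrt{2} \sqrt{h}$)
$- 12 \left(H{\left(\sqrt{2 + f} \right)} - 51\right) = - 12 \left(\sqrt{2} \sqrt{\sqrt{2 - 5}} - 51\right) = - 12 \left(\sqrt{2} \sqrt{\sqrt{-3}} - 51\right) = - 12 \left(\sqrt{2} \sqrt{i \sqrt{3}} - 51\right) = - 12 \left(\sqrt{2} \sqrt[4]{3} \sqrt{i} - 51\right) = - 12 \left(-51 + \sqrt{2} \sqrt[4]{3} \sqrt{i}\right) = 612 - 12 \sqrt{2} \sqrt[4]{3} \sqrt{i}$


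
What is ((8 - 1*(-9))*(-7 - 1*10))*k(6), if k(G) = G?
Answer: -1734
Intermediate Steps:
((8 - 1*(-9))*(-7 - 1*10))*k(6) = ((8 - 1*(-9))*(-7 - 1*10))*6 = ((8 + 9)*(-7 - 10))*6 = (17*(-17))*6 = -289*6 = -1734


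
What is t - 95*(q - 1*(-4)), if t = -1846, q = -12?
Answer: -1086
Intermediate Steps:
t - 95*(q - 1*(-4)) = -1846 - 95*(-12 - 1*(-4)) = -1846 - 95*(-12 + 4) = -1846 - 95*(-8) = -1846 - 1*(-760) = -1846 + 760 = -1086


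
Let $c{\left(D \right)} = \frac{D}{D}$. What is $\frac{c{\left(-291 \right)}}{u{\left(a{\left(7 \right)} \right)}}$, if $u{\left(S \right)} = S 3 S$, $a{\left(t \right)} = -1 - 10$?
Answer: $\frac{1}{363} \approx 0.0027548$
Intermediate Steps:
$a{\left(t \right)} = -11$
$u{\left(S \right)} = 3 S^{2}$ ($u{\left(S \right)} = 3 S S = 3 S^{2}$)
$c{\left(D \right)} = 1$
$\frac{c{\left(-291 \right)}}{u{\left(a{\left(7 \right)} \right)}} = 1 \frac{1}{3 \left(-11\right)^{2}} = 1 \frac{1}{3 \cdot 121} = 1 \cdot \frac{1}{363} = \frac{1}{363}$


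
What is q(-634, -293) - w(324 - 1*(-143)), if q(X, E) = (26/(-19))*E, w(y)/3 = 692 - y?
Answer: -5207/19 ≈ -274.05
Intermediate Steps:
w(y) = 2076 - 3*y (w(y) = 3*(692 - y) = 2076 - 3*y)
q(X, E) = -26*E/19 (q(X, E) = (26*(-1/19))*E = -26*E/19)
q(-634, -293) - w(324 - 1*(-143)) = -26/19*(-293) - (2076 - 3*(324 - 1*(-143))) = 7618/19 - (2076 - 3*(324 + 143)) = 7618/19 - (2076 - 3*467) = 7618/19 - (2076 - 1401) = 7618/19 - 1*675 = 7618/19 - 675 = -5207/19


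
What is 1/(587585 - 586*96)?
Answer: 1/531329 ≈ 1.8821e-6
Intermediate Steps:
1/(587585 - 586*96) = 1/(587585 - 56256) = 1/531329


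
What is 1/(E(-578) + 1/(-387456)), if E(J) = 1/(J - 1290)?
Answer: -180941952/97331 ≈ -1859.0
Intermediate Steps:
E(J) = 1/(-1290 + J)
1/(E(-578) + 1/(-387456)) = 1/(1/(-1290 - 578) + 1/(-387456)) = 1/(1/(-1868) - 1/387456) = 1/(-1/1868 - 1/387456) = 1/(-97331/180941952) = -180941952/97331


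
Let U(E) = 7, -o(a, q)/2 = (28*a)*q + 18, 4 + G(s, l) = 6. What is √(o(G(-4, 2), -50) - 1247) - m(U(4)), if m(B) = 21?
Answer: -21 + √4317 ≈ 44.704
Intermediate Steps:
G(s, l) = 2 (G(s, l) = -4 + 6 = 2)
o(a, q) = -36 - 56*a*q (o(a, q) = -2*((28*a)*q + 18) = -2*(28*a*q + 18) = -2*(18 + 28*a*q) = -36 - 56*a*q)
√(o(G(-4, 2), -50) - 1247) - m(U(4)) = √((-36 - 56*2*(-50)) - 1247) - 1*21 = √((-36 + 5600) - 1247) - 21 = √(5564 - 1247) - 21 = √4317 - 21 = -21 + √4317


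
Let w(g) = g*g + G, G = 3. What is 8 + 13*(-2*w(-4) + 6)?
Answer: -408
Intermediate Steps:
w(g) = 3 + g² (w(g) = g*g + 3 = g² + 3 = 3 + g²)
8 + 13*(-2*w(-4) + 6) = 8 + 13*(-2*(3 + (-4)²) + 6) = 8 + 13*(-2*(3 + 16) + 6) = 8 + 13*(-2*19 + 6) = 8 + 13*(-38 + 6) = 8 + 13*(-32) = 8 - 416 = -408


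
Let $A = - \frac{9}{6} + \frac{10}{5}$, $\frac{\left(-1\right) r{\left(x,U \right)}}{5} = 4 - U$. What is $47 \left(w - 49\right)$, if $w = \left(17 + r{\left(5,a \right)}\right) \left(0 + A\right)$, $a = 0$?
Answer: $- \frac{4747}{2} \approx -2373.5$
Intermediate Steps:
$r{\left(x,U \right)} = -20 + 5 U$ ($r{\left(x,U \right)} = - 5 \left(4 - U\right) = -20 + 5 U$)
$A = \frac{1}{2}$ ($A = \left(-9\right) \frac{1}{6} + 10 \cdot \frac{1}{5} = - \frac{3}{2} + 2 = \frac{1}{2} \approx 0.5$)
$w = - \frac{3}{2}$ ($w = \left(17 + \left(-20 + 5 \cdot 0\right)\right) \left(0 + \frac{1}{2}\right) = \left(17 + \left(-20 + 0\right)\right) \frac{1}{2} = \left(17 - 20\right) \frac{1}{2} = \left(-3\right) \frac{1}{2} = - \frac{3}{2} \approx -1.5$)
$47 \left(w - 49\right) = 47 \left(- \frac{3}{2} - 49\right) = 47 \left(- \frac{101}{2}\right) = - \frac{4747}{2}$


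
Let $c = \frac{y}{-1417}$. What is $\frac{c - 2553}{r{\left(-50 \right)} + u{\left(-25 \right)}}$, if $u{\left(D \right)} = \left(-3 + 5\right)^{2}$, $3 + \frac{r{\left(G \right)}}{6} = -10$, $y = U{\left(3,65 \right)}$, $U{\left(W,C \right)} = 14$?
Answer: $\frac{3617615}{104858} \approx 34.5$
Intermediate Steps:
$y = 14$
$r{\left(G \right)} = -78$ ($r{\left(G \right)} = -18 + 6 \left(-10\right) = -18 - 60 = -78$)
$u{\left(D \right)} = 4$ ($u{\left(D \right)} = 2^{2} = 4$)
$c = - \frac{14}{1417}$ ($c = \frac{14}{-1417} = 14 \left(- \frac{1}{1417}\right) = - \frac{14}{1417} \approx -0.00988$)
$\frac{c - 2553}{r{\left(-50 \right)} + u{\left(-25 \right)}} = \frac{- \frac{14}{1417} - 2553}{-78 + 4} = - \frac{3617615}{1417 \left(-74\right)} = \left(- \frac{3617615}{1417}\right) \left(- \frac{1}{74}\right) = \frac{3617615}{104858}$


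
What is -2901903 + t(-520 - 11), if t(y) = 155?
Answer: -2901748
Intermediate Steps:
-2901903 + t(-520 - 11) = -2901903 + 155 = -2901748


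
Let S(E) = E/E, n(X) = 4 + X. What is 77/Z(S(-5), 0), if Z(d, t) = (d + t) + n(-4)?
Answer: 77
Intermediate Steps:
S(E) = 1
Z(d, t) = d + t (Z(d, t) = (d + t) + (4 - 4) = (d + t) + 0 = d + t)
77/Z(S(-5), 0) = 77/(1 + 0) = 77/1 = 77*1 = 77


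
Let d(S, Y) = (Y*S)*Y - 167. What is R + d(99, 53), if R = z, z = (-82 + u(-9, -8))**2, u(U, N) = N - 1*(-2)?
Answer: 285668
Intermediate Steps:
d(S, Y) = -167 + S*Y**2 (d(S, Y) = (S*Y)*Y - 167 = S*Y**2 - 167 = -167 + S*Y**2)
u(U, N) = 2 + N (u(U, N) = N + 2 = 2 + N)
z = 7744 (z = (-82 + (2 - 8))**2 = (-82 - 6)**2 = (-88)**2 = 7744)
R = 7744
R + d(99, 53) = 7744 + (-167 + 99*53**2) = 7744 + (-167 + 99*2809) = 7744 + (-167 + 278091) = 7744 + 277924 = 285668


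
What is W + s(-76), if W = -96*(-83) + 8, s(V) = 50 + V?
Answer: 7950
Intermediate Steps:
W = 7976 (W = 7968 + 8 = 7976)
W + s(-76) = 7976 + (50 - 76) = 7976 - 26 = 7950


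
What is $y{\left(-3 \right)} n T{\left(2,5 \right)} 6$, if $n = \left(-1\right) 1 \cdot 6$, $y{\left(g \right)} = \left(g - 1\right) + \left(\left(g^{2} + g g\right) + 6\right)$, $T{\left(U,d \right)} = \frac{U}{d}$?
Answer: $-288$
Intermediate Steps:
$y{\left(g \right)} = 5 + g + 2 g^{2}$ ($y{\left(g \right)} = \left(-1 + g\right) + \left(\left(g^{2} + g^{2}\right) + 6\right) = \left(-1 + g\right) + \left(2 g^{2} + 6\right) = \left(-1 + g\right) + \left(6 + 2 g^{2}\right) = 5 + g + 2 g^{2}$)
$n = -6$ ($n = \left(-1\right) 6 = -6$)
$y{\left(-3 \right)} n T{\left(2,5 \right)} 6 = \left(5 - 3 + 2 \left(-3\right)^{2}\right) \left(-6\right) \frac{2}{5} \cdot 6 = \left(5 - 3 + 2 \cdot 9\right) \left(-6\right) 2 \cdot \frac{1}{5} \cdot 6 = \left(5 - 3 + 18\right) \left(-6\right) \frac{2}{5} \cdot 6 = 20 \left(-6\right) \frac{12}{5} = \left(-120\right) \frac{12}{5} = -288$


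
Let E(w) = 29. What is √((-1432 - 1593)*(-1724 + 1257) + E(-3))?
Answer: 4*√88294 ≈ 1188.6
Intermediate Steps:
√((-1432 - 1593)*(-1724 + 1257) + E(-3)) = √((-1432 - 1593)*(-1724 + 1257) + 29) = √(-3025*(-467) + 29) = √(1412675 + 29) = √1412704 = 4*√88294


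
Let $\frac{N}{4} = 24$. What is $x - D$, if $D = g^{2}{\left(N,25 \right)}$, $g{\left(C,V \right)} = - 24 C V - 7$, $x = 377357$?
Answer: $-3318189092$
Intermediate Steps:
$N = 96$ ($N = 4 \cdot 24 = 96$)
$g{\left(C,V \right)} = -7 - 24 C V$ ($g{\left(C,V \right)} = - 24 C V - 7 = -7 - 24 C V$)
$D = 3318566449$ ($D = \left(-7 - 2304 \cdot 25\right)^{2} = \left(-7 - 57600\right)^{2} = \left(-57607\right)^{2} = 3318566449$)
$x - D = 377357 - 3318566449 = -3318189092$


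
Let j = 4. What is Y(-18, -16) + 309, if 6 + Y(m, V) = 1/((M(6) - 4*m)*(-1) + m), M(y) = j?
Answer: 28481/94 ≈ 302.99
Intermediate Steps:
M(y) = 4
Y(m, V) = -6 + 1/(-4 + 5*m) (Y(m, V) = -6 + 1/((4 - 4*m)*(-1) + m) = -6 + 1/((-4 + 4*m) + m) = -6 + 1/(-4 + 5*m))
Y(-18, -16) + 309 = 5*(5 - 6*(-18))/(-4 + 5*(-18)) + 309 = 5*(5 + 108)/(-4 - 90) + 309 = 5*113/(-94) + 309 = 5*(-1/94)*113 + 309 = -565/94 + 309 = 28481/94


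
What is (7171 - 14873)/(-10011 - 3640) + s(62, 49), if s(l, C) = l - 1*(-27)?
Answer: 1222641/13651 ≈ 89.564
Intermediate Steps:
s(l, C) = 27 + l (s(l, C) = l + 27 = 27 + l)
(7171 - 14873)/(-10011 - 3640) + s(62, 49) = (7171 - 14873)/(-10011 - 3640) + (27 + 62) = -7702/(-13651) + 89 = -7702*(-1/13651) + 89 = 7702/13651 + 89 = 1222641/13651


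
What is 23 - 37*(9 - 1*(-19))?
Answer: -1013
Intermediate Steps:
23 - 37*(9 - 1*(-19)) = 23 - 37*(9 + 19) = 23 - 37*28 = 23 - 1036 = -1013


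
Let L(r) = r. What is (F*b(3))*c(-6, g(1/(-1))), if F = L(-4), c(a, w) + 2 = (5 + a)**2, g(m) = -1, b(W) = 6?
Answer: 24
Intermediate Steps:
c(a, w) = -2 + (5 + a)**2
F = -4
(F*b(3))*c(-6, g(1/(-1))) = (-4*6)*(-2 + (5 - 6)**2) = -24*(-2 + (-1)**2) = -24*(-2 + 1) = -24*(-1) = 24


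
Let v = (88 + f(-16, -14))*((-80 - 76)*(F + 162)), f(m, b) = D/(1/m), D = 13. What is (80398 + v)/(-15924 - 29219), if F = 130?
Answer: -5546638/45143 ≈ -122.87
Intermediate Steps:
f(m, b) = 13*m (f(m, b) = 13/(1/m) = 13*m)
v = 5466240 (v = (88 + 13*(-16))*((-80 - 76)*(130 + 162)) = (88 - 208)*(-156*292) = -120*(-45552) = 5466240)
(80398 + v)/(-15924 - 29219) = (80398 + 5466240)/(-15924 - 29219) = 5546638/(-45143) = 5546638*(-1/45143) = -5546638/45143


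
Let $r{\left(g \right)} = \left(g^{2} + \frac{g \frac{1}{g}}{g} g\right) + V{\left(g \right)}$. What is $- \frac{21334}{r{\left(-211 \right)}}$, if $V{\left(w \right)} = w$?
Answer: $- \frac{21334}{44311} \approx -0.48146$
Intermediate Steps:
$r{\left(g \right)} = 1 + g + g^{2}$ ($r{\left(g \right)} = \left(g^{2} + \frac{g \frac{1}{g}}{g} g\right) + g = \left(g^{2} + 1 \frac{1}{g} g\right) + g = \left(g^{2} + \frac{g}{g}\right) + g = \left(g^{2} + 1\right) + g = \left(1 + g^{2}\right) + g = 1 + g + g^{2}$)
$- \frac{21334}{r{\left(-211 \right)}} = - \frac{21334}{1 - 211 + \left(-211\right)^{2}} = - \frac{21334}{1 - 211 + 44521} = - \frac{21334}{44311}$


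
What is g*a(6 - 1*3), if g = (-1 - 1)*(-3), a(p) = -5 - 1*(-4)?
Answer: -6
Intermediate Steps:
a(p) = -1 (a(p) = -5 + 4 = -1)
g = 6 (g = -2*(-3) = 6)
g*a(6 - 1*3) = 6*(-1) = -6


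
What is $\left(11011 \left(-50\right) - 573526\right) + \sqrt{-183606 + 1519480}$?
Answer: $-1124076 + \sqrt{1335874} \approx -1.1229 \cdot 10^{6}$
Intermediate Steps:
$\left(11011 \left(-50\right) - 573526\right) + \sqrt{-183606 + 1519480} = \left(-550550 - 573526\right) + \sqrt{1335874} = -1124076 + \sqrt{1335874}$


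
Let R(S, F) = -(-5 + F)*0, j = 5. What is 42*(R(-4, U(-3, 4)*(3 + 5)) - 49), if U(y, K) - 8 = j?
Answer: -2058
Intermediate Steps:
U(y, K) = 13 (U(y, K) = 8 + 5 = 13)
R(S, F) = 0 (R(S, F) = -1*0 = 0)
42*(R(-4, U(-3, 4)*(3 + 5)) - 49) = 42*(0 - 49) = 42*(-49) = -2058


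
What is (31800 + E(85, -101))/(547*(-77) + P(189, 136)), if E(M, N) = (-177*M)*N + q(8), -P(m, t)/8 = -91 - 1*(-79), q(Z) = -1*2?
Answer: -1551343/42023 ≈ -36.917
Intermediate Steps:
q(Z) = -2
P(m, t) = 96 (P(m, t) = -8*(-91 - 1*(-79)) = -8*(-91 + 79) = -8*(-12) = 96)
E(M, N) = -2 - 177*M*N (E(M, N) = (-177*M)*N - 2 = -177*M*N - 2 = -2 - 177*M*N)
(31800 + E(85, -101))/(547*(-77) + P(189, 136)) = (31800 + (-2 - 177*85*(-101)))/(547*(-77) + 96) = (31800 + (-2 + 1519545))/(-42119 + 96) = (31800 + 1519543)/(-42023) = 1551343*(-1/42023) = -1551343/42023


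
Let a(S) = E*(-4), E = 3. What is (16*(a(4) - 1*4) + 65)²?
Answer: 36481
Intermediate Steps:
a(S) = -12 (a(S) = 3*(-4) = -12)
(16*(a(4) - 1*4) + 65)² = (16*(-12 - 1*4) + 65)² = (16*(-12 - 4) + 65)² = (16*(-16) + 65)² = (-256 + 65)² = (-191)² = 36481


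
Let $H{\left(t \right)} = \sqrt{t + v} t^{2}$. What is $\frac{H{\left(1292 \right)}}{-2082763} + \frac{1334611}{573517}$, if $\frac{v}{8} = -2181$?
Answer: $\frac{1334611}{573517} - \frac{3338528 i \sqrt{4039}}{2082763} \approx 2.3271 - 101.87 i$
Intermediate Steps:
$v = -17448$ ($v = 8 \left(-2181\right) = -17448$)
$H{\left(t \right)} = t^{2} \sqrt{-17448 + t}$ ($H{\left(t \right)} = \sqrt{t - 17448} t^{2} = \sqrt{-17448 + t} t^{2} = t^{2} \sqrt{-17448 + t}$)
$\frac{H{\left(1292 \right)}}{-2082763} + \frac{1334611}{573517} = \frac{1292^{2} \sqrt{-17448 + 1292}}{-2082763} + \frac{1334611}{573517} = 1669264 \sqrt{-16156} \left(- \frac{1}{2082763}\right) + 1334611 \cdot \frac{1}{573517} = 1669264 \cdot 2 i \sqrt{4039} \left(- \frac{1}{2082763}\right) + \frac{1334611}{573517} = 3338528 i \sqrt{4039} \left(- \frac{1}{2082763}\right) + \frac{1334611}{573517} = - \frac{3338528 i \sqrt{4039}}{2082763} + \frac{1334611}{573517} = \frac{1334611}{573517} - \frac{3338528 i \sqrt{4039}}{2082763}$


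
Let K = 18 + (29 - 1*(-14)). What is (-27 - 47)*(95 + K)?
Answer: -11544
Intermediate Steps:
K = 61 (K = 18 + (29 + 14) = 18 + 43 = 61)
(-27 - 47)*(95 + K) = (-27 - 47)*(95 + 61) = -74*156 = -11544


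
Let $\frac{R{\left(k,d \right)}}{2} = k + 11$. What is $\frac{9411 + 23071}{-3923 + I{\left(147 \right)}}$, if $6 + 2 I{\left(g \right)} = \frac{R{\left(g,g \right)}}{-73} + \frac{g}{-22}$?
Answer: $- \frac{104332184}{12627995} \approx -8.262$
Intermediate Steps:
$R{\left(k,d \right)} = 22 + 2 k$ ($R{\left(k,d \right)} = 2 \left(k + 11\right) = 2 \left(11 + k\right) = 22 + 2 k$)
$I{\left(g \right)} = - \frac{230}{73} - \frac{117 g}{3212}$ ($I{\left(g \right)} = -3 + \frac{\frac{22 + 2 g}{-73} + \frac{g}{-22}}{2} = -3 + \frac{\left(22 + 2 g\right) \left(- \frac{1}{73}\right) + g \left(- \frac{1}{22}\right)}{2} = -3 + \frac{\left(- \frac{22}{73} - \frac{2 g}{73}\right) - \frac{g}{22}}{2} = -3 + \frac{- \frac{22}{73} - \frac{117 g}{1606}}{2} = -3 - \left(\frac{11}{73} + \frac{117 g}{3212}\right) = - \frac{230}{73} - \frac{117 g}{3212}$)
$\frac{9411 + 23071}{-3923 + I{\left(147 \right)}} = \frac{9411 + 23071}{-3923 - \frac{27319}{3212}} = \frac{32482}{-3923 - \frac{27319}{3212}} = \frac{32482}{- \frac{12627995}{3212}} = 32482 \left(- \frac{3212}{12627995}\right) = - \frac{104332184}{12627995}$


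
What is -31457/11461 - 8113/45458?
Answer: -217565057/74427734 ≈ -2.9232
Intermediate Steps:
-31457/11461 - 8113/45458 = -31457*1/11461 - 8113*1/45458 = -31457/11461 - 1159/6494 = -217565057/74427734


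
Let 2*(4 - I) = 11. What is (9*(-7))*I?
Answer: 189/2 ≈ 94.500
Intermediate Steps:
I = -3/2 (I = 4 - ½*11 = 4 - 11/2 = -3/2 ≈ -1.5000)
(9*(-7))*I = (9*(-7))*(-3/2) = -63*(-3/2) = 189/2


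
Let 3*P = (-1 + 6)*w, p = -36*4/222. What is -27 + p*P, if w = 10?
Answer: -1399/37 ≈ -37.811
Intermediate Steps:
p = -24/37 (p = -144*1/222 = -24/37 ≈ -0.64865)
P = 50/3 (P = ((-1 + 6)*10)/3 = (5*10)/3 = (⅓)*50 = 50/3 ≈ 16.667)
-27 + p*P = -27 - 24/37*50/3 = -27 - 400/37 = -1399/37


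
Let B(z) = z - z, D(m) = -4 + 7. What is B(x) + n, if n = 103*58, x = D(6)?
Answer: 5974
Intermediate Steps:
D(m) = 3
x = 3
n = 5974
B(z) = 0
B(x) + n = 0 + 5974 = 5974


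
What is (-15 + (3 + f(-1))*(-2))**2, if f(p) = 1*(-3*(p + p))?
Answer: 1089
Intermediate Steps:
f(p) = -6*p (f(p) = 1*(-6*p) = -6*p)
(-15 + (3 + f(-1))*(-2))**2 = (-15 + (3 - 6*(-1))*(-2))**2 = (-15 + (3 + 6)*(-2))**2 = (-15 + 9*(-2))**2 = (-15 - 18)**2 = (-33)**2 = 1089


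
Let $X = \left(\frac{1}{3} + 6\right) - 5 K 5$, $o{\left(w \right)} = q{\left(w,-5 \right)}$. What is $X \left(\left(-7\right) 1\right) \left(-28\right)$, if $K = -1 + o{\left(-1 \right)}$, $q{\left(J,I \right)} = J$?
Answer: $\frac{186200}{3} \approx 62067.0$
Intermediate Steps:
$o{\left(w \right)} = w$
$K = -2$ ($K = -1 - 1 = -2$)
$X = \frac{950}{3}$ ($X = \left(\frac{1}{3} + 6\right) \left(-5\right) \left(-2\right) 5 = \left(\frac{1}{3} + 6\right) 10 \cdot 5 = \frac{19}{3} \cdot 50 = \frac{950}{3} \approx 316.67$)
$X \left(\left(-7\right) 1\right) \left(-28\right) = \frac{950 \left(\left(-7\right) 1\right)}{3} \left(-28\right) = \frac{950}{3} \left(-7\right) \left(-28\right) = \left(- \frac{6650}{3}\right) \left(-28\right) = \frac{186200}{3}$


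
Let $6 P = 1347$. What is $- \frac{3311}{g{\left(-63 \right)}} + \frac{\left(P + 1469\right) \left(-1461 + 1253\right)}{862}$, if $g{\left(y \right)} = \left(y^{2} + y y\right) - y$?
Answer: $- \frac{201513595}{492633} \approx -409.05$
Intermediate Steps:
$P = \frac{449}{2}$ ($P = \frac{1}{6} \cdot 1347 = \frac{449}{2} \approx 224.5$)
$g{\left(y \right)} = - y + 2 y^{2}$ ($g{\left(y \right)} = \left(y^{2} + y^{2}\right) - y = 2 y^{2} - y = - y + 2 y^{2}$)
$- \frac{3311}{g{\left(-63 \right)}} + \frac{\left(P + 1469\right) \left(-1461 + 1253\right)}{862} = - \frac{3311}{\left(-63\right) \left(-1 + 2 \left(-63\right)\right)} + \frac{\left(\frac{449}{2} + 1469\right) \left(-1461 + 1253\right)}{862} = - \frac{3311}{\left(-63\right) \left(-1 - 126\right)} + \frac{3387}{2} \left(-208\right) \frac{1}{862} = - \frac{3311}{\left(-63\right) \left(-127\right)} - \frac{176124}{431} = - \frac{3311}{8001} - \frac{176124}{431} = \left(-3311\right) \frac{1}{8001} - \frac{176124}{431} = - \frac{473}{1143} - \frac{176124}{431} = - \frac{201513595}{492633}$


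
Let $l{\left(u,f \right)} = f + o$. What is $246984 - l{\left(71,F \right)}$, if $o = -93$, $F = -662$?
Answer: $247739$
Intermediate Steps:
$l{\left(u,f \right)} = -93 + f$ ($l{\left(u,f \right)} = f - 93 = -93 + f$)
$246984 - l{\left(71,F \right)} = 246984 - \left(-93 - 662\right) = 246984 - -755 = 246984 + 755 = 247739$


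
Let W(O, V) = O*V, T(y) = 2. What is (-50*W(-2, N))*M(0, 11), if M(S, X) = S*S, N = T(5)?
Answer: 0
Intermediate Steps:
N = 2
M(S, X) = S**2
(-50*W(-2, N))*M(0, 11) = -(-100)*2*0**2 = -50*(-4)*0 = 200*0 = 0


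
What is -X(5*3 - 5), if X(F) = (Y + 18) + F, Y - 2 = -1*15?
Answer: -15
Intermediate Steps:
Y = -13 (Y = 2 - 1*15 = 2 - 15 = -13)
X(F) = 5 + F (X(F) = (-13 + 18) + F = 5 + F)
-X(5*3 - 5) = -(5 + (5*3 - 5)) = -(5 + (15 - 5)) = -(5 + 10) = -1*15 = -15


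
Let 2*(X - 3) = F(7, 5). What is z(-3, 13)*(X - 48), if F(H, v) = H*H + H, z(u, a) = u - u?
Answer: 0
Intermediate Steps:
z(u, a) = 0
F(H, v) = H + H**2 (F(H, v) = H**2 + H = H + H**2)
X = 31 (X = 3 + (7*(1 + 7))/2 = 3 + (7*8)/2 = 3 + (1/2)*56 = 3 + 28 = 31)
z(-3, 13)*(X - 48) = 0*(31 - 48) = 0*(-17) = 0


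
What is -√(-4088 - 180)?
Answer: -2*I*√1067 ≈ -65.33*I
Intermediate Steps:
-√(-4088 - 180) = -√(-4268) = -2*I*√1067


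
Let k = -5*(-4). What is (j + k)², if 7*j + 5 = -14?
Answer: 14641/49 ≈ 298.80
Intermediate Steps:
j = -19/7 (j = -5/7 + (⅐)*(-14) = -5/7 - 2 = -19/7 ≈ -2.7143)
k = 20
(j + k)² = (-19/7 + 20)² = (121/7)² = 14641/49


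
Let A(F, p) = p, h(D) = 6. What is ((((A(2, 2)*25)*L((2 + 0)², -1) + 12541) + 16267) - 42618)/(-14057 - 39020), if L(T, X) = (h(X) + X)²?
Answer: 12560/53077 ≈ 0.23664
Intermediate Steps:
L(T, X) = (6 + X)²
((((A(2, 2)*25)*L((2 + 0)², -1) + 12541) + 16267) - 42618)/(-14057 - 39020) = ((((2*25)*(6 - 1)² + 12541) + 16267) - 42618)/(-14057 - 39020) = (((50*5² + 12541) + 16267) - 42618)/(-53077) = (((50*25 + 12541) + 16267) - 42618)*(-1/53077) = (((1250 + 12541) + 16267) - 42618)*(-1/53077) = ((13791 + 16267) - 42618)*(-1/53077) = (30058 - 42618)*(-1/53077) = -12560*(-1/53077) = 12560/53077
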